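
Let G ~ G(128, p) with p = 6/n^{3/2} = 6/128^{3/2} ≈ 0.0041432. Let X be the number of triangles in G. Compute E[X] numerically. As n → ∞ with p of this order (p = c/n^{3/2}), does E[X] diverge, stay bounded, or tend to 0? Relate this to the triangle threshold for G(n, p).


Number of potential triangles: C(128, 3) = 341376.
Each occurs with probability p³ ≈ (0.0041432)³ ≈ 7.1122807e-08.
By linearity: E[X] = C(128, 3)·p³ ≈ 341376 · 7.1122807e-08 ≈ 0.02428.
Since α = 3/2 > 1, p = c/n^{3/2} = o(1/n) is below the triangle threshold p ~ 1/n. Asymptotically E[X] ~ (c³/6)·n^{3(1−α)} = (6³/6)·n^{-1.5} → 0, so by Markov's inequality G has no triangles w.h.p.

E[X] ≈ 0.02428; in regime p = Θ(1/n^{3/2}) E[X] tends to 0 (below the triangle threshold p ~ 1/n).


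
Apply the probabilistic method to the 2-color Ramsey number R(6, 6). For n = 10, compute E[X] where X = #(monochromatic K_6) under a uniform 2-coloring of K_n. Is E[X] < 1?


E[X] = C(10, 6) · 2^{1 − 15} = 210 · 2^{−14} = 210/16384.
As a reduced fraction: E[X] = 105/8192 ≈ 0.012817.
Is E[X] < 1? YES.
Since E[X] < 1, there exists a 2-coloring of K_{10} with no monochromatic K_6; hence R(6, 6) > 10.

E[X] = 105/8192 ≈ 0.012817; E[X] < 1, so R(6, 6) > 10.


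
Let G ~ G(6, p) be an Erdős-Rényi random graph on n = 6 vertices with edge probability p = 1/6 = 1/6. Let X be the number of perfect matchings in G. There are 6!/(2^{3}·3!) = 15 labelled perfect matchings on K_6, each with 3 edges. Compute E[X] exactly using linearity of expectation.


K_6 has 6!/(2^{3}·3!) = 15 labelled perfect matchings.
For each such perfect matching H, let X_H = 1 if all 3 edges of H are present in G. Then P[X_H = 1] = p^{3} = (1/6)^{3} = 1/216.
By linearity: E[X] = Σ_H E[X_H] = 15 · p^{3} = 15 · 1/216 = 5/72.
Numerically: E[X] ≈ 0.0694444.

E[X] = 15 · (1/6)^{3} = 5/72 ≈ 0.0694444.


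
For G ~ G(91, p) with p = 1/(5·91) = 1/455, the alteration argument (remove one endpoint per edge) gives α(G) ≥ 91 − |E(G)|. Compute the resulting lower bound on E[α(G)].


E[|E(G)|] = C(91, 2)·p = 4095 · (1/455) = 9.
E[α(G)] ≥ n − E[|E(G)|] = 91 − 9 = 82.
Numerically: ≈ 82.000.
(This is only a lower bound; the true E[α(G)] may be larger.)

E[α(G)] ≥ 82 ≈ 82.000.


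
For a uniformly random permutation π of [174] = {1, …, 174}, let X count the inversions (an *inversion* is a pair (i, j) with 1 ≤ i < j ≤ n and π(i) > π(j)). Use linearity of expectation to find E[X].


Write X = Σ X_I over the C(174, 2) = 15051 pairs i < j, with X_I the indicator of one inversion.
There are 15051 indicators.
For each fixed pair i < j, the values π(i) and π(j) are two distinct elements of {1, …, 174} in uniformly random order; by symmetry P[π(i) > π(j)] = 1/2.
By linearity: E[X] = 15051 · (1/2) = C(174, 2) · (1/2) = 15051/2 = 15051/2 ≈ 7525.500.

E[X] = 15051/2 = 7525.500.


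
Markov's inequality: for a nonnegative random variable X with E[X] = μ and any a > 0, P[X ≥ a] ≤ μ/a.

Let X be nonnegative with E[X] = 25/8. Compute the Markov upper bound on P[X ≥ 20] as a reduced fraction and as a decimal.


μ = E[X] = 25/8, a = 20.
Markov: P[X ≥ 20] ≤ μ/a = (25/8)/20 = 5/32.
Numerically: ≈ 0.15625.
(Since a = 20 > μ = 3.12500, the bound 5/32 is < 1 and informative.)

P[X ≥ 20] ≤ 5/32 ≈ 0.15625.


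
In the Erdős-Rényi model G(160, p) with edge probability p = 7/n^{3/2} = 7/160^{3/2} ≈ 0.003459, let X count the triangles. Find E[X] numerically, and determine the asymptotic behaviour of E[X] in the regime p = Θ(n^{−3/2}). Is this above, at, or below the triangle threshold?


Number of potential triangles: C(160, 3) = 669920.
Each occurs with probability p³ ≈ (0.003459)³ ≈ 4.137654e-08.
By linearity: E[X] = C(160, 3)·p³ ≈ 669920 · 4.137654e-08 ≈ 0.0277.
Since α = 3/2 > 1, p = c/n^{3/2} = o(1/n) is below the triangle threshold p ~ 1/n. Asymptotically E[X] ~ (c³/6)·n^{3(1−α)} = (7³/6)·n^{-1.5} → 0, so by Markov's inequality G has no triangles w.h.p.

E[X] ≈ 0.0277; in regime p = Θ(1/n^{3/2}) E[X] tends to 0 (below the triangle threshold p ~ 1/n).


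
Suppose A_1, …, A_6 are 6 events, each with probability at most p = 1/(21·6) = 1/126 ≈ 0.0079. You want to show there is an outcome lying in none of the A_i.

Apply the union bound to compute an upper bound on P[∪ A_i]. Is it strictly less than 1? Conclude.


Union bound: P[∪_{i=1}^{6} A_i] ≤ Σ_i P[A_i] ≤ 6·p = 6·(1/126) = 1/21.
Numerically: 1/21 ≈ 0.0476.
Is 1/21 < 1? YES.
Since P[∪ A_i] ≤ 1/21 < 1, the complement has P[∩ A_i^c] ≥ 1 − 1/21 = 20/21 > 0, so some outcome avoids every A_i.

6·p = 1/21 ≈ 0.0476; existence CERTIFIED by the union bound.


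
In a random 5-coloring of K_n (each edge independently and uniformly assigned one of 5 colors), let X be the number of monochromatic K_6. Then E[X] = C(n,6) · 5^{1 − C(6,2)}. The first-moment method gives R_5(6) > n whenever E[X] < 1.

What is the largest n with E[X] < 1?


We need C(n, 6) · 5^{1 − 15} < 1, i.e. C(n, 6) < 5^{15 − 1} = 6103515625.
Check values of n near the boundary:
  n = 126: C(126, 6) = 4925156775; 4925156775 < 6103515625? YES
  n = 127: C(127, 6) = 5169379425; 5169379425 < 6103515625? YES
  n = 128: C(128, 6) = 5423611200; 5423611200 < 6103515625? YES
  n = 129: C(129, 6) = 5688177600; 5688177600 < 6103515625? YES
  n = 130: C(130, 6) = 5963412000; 5963412000 < 6103515625? YES
  n = 131: C(131, 6) = 6249655776; 6249655776 < 6103515625? NO
  n = 132: C(132, 6) = 6547258432; 6547258432 < 6103515625? NO
  n = 133: C(133, 6) = 6856577728; 6856577728 < 6103515625? NO
The largest n with C(n, 6) < 6103515625 is n = 130 (where E[X] = 47707296/48828125 ≈ 0.977). Hence R_5(6) > 130, i.e. R_5(6) ≥ 131.

Largest n = 130; hence R_5(6) > 130.


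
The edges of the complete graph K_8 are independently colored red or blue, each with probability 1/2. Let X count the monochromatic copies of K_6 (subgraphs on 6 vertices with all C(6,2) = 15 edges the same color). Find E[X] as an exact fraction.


Let X = Σ_S X_S over the C(8, 6) = 28 subsets S of size 6, where X_S = 1 if the K_6 on S is monochromatic.
For a fixed S, the K_6 on S has C(6, 2) = 15 edges. P[all 15 edges red] = (1/2)^15, and likewise for blue, so P[monochromatic] = 2·(1/2)^15 = 2^{1 − 15} = 1/16384.
By linearity of expectation: E[X] = C(8, 6) · 2^{1 − 15} = 28 · 1/16384 = 7/4096.
Numerically: E[X] ≈ 0.002.

E[X] = C(8,6)·2^(1−C(6,2)) = 7/4096 ≈ 0.002.


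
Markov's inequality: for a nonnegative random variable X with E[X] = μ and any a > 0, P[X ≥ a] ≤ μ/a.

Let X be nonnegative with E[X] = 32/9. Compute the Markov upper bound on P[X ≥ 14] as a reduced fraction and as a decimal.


μ = E[X] = 32/9, a = 14.
Markov: P[X ≥ 14] ≤ μ/a = (32/9)/14 = 16/63.
Numerically: ≈ 0.25397.
(Since a = 14 > μ = 3.55556, the bound 16/63 is < 1 and informative.)

P[X ≥ 14] ≤ 16/63 ≈ 0.25397.


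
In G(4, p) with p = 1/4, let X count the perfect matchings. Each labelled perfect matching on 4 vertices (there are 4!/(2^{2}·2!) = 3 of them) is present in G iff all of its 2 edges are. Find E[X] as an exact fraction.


K_4 has 4!/(2^{2}·2!) = 3 labelled perfect matchings.
For each such perfect matching H, let X_H = 1 if all 2 edges of H are present in G. Then P[X_H = 1] = p^{2} = (1/4)^{2} = 1/16.
By linearity: E[X] = Σ_H E[X_H] = 3 · p^{2} = 3 · 1/16 = 3/16.
Numerically: E[X] ≈ 0.1875.

E[X] = 3 · (1/4)^{2} = 3/16 ≈ 0.1875.


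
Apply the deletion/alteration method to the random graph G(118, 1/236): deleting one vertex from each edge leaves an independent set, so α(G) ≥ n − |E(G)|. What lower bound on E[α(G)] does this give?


E[|E(G)|] = C(118, 2)·p = 6903 · (1/236) = 117/4.
E[α(G)] ≥ n − E[|E(G)|] = 118 − 117/4 = 355/4.
Numerically: ≈ 88.750000.
(This is only a lower bound; the true E[α(G)] may be larger.)

E[α(G)] ≥ 355/4 ≈ 88.750000.


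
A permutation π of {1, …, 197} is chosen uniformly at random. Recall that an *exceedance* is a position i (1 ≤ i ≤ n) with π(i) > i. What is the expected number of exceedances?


Write X = Σ_{i=1}^{197} X_i, where X_i = 1_{π(i) > i}.
For each fixed i, π(i) is uniform over {1, …, 197} (marginal of a uniform permutation), so P[π(i) > i] = (n − i)/n. Summing: Σ_{i=1}^{197} (n − i)/n = (0 + 1 + … + 196)/197 = 197(197 − 1)/(2·197) = (197 − 1)/2.
Hence E[X] = Σ_{i=1}^{197} (197 − i)/197 = 98 ≈ 98.0000.

E[X] = 98 = 98.0000.


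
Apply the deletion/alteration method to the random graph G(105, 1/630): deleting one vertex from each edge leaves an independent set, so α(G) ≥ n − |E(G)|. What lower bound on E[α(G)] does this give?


E[|E(G)|] = C(105, 2)·p = 5460 · (1/630) = 26/3.
E[α(G)] ≥ n − E[|E(G)|] = 105 − 26/3 = 289/3.
Numerically: ≈ 96.333333.
(This is only a lower bound; the true E[α(G)] may be larger.)

E[α(G)] ≥ 289/3 ≈ 96.333333.


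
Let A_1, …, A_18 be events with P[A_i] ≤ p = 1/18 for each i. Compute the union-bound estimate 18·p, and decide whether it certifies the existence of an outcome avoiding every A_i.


Union bound: P[∪_{i=1}^{18} A_i] ≤ Σ_i P[A_i] ≤ 18·p = 18·(1/18) = 1.
Numerically: 1 ≈ 1.0000000.
Is 1 < 1? NO.
Since the bound 1 is ≥ 1, the union bound is uninformative here; it does NOT by itself certify existence.

18·p = 1 ≈ 1.0000000; existence NOT certified by the union bound.


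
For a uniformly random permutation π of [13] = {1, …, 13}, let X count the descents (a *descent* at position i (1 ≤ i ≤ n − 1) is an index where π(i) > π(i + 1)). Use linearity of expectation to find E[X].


Write X = Σ X_I over i = 1, …, 12, with X_I the indicator of one descent.
There are 12 indicators.
For each fixed i, the pair (π(i), π(i+1)) is a uniformly random ordered pair of distinct values from {1, …, 13}; by symmetry P[π(i) > π(i+1)] = 1/2.
By linearity: E[X] = 12 · (1/2) = (13 − 1) · (1/2) = 6 ≈ 6.0000.

E[X] = 6 = 6.0000.


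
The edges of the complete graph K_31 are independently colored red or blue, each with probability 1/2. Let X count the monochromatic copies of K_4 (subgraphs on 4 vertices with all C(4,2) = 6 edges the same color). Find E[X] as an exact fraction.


Let X = Σ_S X_S over the C(31, 4) = 31465 subsets S of size 4, where X_S = 1 if the K_4 on S is monochromatic.
For a fixed S, the K_4 on S has C(4, 2) = 6 edges. P[all 6 edges red] = (1/2)^6, and likewise for blue, so P[monochromatic] = 2·(1/2)^6 = 2^{1 − 6} = 1/32.
By linearity of expectation: E[X] = C(31, 4) · 2^{1 − 6} = 31465 · 1/32 = 31465/32.
Numerically: E[X] ≈ 983.28125.

E[X] = C(31,4)·2^(1−C(4,2)) = 31465/32 ≈ 983.28125.


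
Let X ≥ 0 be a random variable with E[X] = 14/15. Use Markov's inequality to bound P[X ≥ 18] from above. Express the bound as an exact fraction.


μ = E[X] = 14/15, a = 18.
Markov: P[X ≥ 18] ≤ μ/a = (14/15)/18 = 7/135.
Numerically: ≈ 0.05185.
(Since a = 18 > μ = 0.93333, the bound 7/135 is < 1 and informative.)

P[X ≥ 18] ≤ 7/135 ≈ 0.05185.


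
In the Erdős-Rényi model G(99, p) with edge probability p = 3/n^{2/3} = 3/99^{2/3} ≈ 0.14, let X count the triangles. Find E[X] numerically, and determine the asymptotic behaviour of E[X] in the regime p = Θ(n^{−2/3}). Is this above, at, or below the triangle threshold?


Number of potential triangles: C(99, 3) = 156849.
Each occurs with probability p³ ≈ (0.14)³ ≈ 2.75482e-03.
By linearity: E[X] = C(99, 3)·p³ ≈ 156849 · 2.75482e-03 ≈ 432.091.
Since α = 2/3 < 1, p = c/n^{2/3} ≫ 1/n is above the triangle threshold p ~ 1/n. Asymptotically E[X] ~ (c³/6)·n^{3(1−α)} = (3³/6)·n^{1} → ∞; triangles are abundant w.h.p.

E[X] ≈ 432.091; in regime p = Θ(1/n^{2/3}) E[X] diverges (above the triangle threshold p ~ 1/n).


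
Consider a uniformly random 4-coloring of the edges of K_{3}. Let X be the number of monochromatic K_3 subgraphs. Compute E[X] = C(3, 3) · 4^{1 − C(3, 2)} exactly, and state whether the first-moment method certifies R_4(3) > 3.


E[X] = C(3, 3) · 4^{1 − 3} = 1 · 4^{−2} = 1/16.
As a reduced fraction: E[X] = 1/16 ≈ 0.062500.
Is E[X] < 1? YES.
Since E[X] < 1, there exists a 4-coloring of K_{3} with no monochromatic K_3; hence R_4(3) > 3.

E[X] = 1/16 ≈ 0.062500; E[X] < 1, so R_4(3) > 3.


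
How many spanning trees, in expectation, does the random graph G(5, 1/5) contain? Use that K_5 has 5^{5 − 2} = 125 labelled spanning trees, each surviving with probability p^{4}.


K_5 has 5^{5 − 2} = 125 labelled spanning trees.
For each such spanning tree H, let X_H = 1 if all 4 edges of H are present in G. Then P[X_H = 1] = p^{4} = (1/5)^{4} = 1/625.
Summing the indicators: E[X] = Σ_H E[X_H] = 125 · p^{4} = 125 · 1/625 = 1/5.
Numerically: E[X] ≈ 0.2.

E[X] = 125 · (1/5)^{4} = 1/5 ≈ 0.2.


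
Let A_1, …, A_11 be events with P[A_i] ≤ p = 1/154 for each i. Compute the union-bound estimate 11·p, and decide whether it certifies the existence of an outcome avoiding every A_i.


Union bound: P[∪_{i=1}^{11} A_i] ≤ Σ_i P[A_i] ≤ 11·p = 11·(1/154) = 1/14.
Numerically: 1/14 ≈ 0.0714286.
Is 1/14 < 1? YES.
Since P[∪ A_i] ≤ 1/14 < 1, the complement has P[∩ A_i^c] ≥ 1 − 1/14 = 13/14 > 0, so some outcome avoids every A_i.

11·p = 1/14 ≈ 0.0714286; existence CERTIFIED by the union bound.


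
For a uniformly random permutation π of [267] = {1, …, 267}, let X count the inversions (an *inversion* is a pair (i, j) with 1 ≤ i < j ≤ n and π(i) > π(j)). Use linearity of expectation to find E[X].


Write X = Σ X_I over the C(267, 2) = 35511 pairs i < j, with X_I the indicator of one inversion.
There are 35511 indicators.
For each fixed pair i < j, the values π(i) and π(j) are two distinct elements of {1, …, 267} in uniformly random order; by symmetry P[π(i) > π(j)] = 1/2.
By linearity: E[X] = 35511 · (1/2) = C(267, 2) · (1/2) = 35511/2 = 35511/2 ≈ 17755.5000.

E[X] = 35511/2 = 17755.5000.


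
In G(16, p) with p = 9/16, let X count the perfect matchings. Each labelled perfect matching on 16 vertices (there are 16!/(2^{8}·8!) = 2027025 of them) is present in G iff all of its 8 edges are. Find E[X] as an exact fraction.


K_16 has 16!/(2^{8}·8!) = 2027025 labelled perfect matchings.
For each such perfect matching H, let X_H = 1 if all 8 edges of H are present in G. Then P[X_H = 1] = p^{8} = (9/16)^{8} = 43046721/4294967296.
By linearity: E[X] = Σ_H E[X_H] = 2027025 · p^{8} = 2027025 · 43046721/4294967296 = 87256779635025/4294967296.
Numerically: E[X] ≈ 20316.1.

E[X] = 2027025 · (9/16)^{8} = 87256779635025/4294967296 ≈ 20316.1.


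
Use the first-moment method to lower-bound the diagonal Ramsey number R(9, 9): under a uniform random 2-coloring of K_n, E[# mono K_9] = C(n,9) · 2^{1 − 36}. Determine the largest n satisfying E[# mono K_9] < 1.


We need C(n, 9) · 2^{1 − 36} < 1, i.e. C(n, 9) < 2^{36 − 1} = 34359738368.
Check values of n near the boundary:
  n = 63: C(63, 9) = 23667689815; 23667689815 < 34359738368? YES
  n = 64: C(64, 9) = 27540584512; 27540584512 < 34359738368? YES
  n = 65: C(65, 9) = 31966749880; 31966749880 < 34359738368? YES
  n = 66: C(66, 9) = 37014131440; 37014131440 < 34359738368? NO
The largest n with C(n, 9) < 34359738368 is n = 65 (where E[X] = 3995843735/4294967296 ≈ 0.9304). Hence R(9, 9) > 65, i.e. R(9, 9) ≥ 66.

Largest n = 65; hence R(9, 9) > 65.


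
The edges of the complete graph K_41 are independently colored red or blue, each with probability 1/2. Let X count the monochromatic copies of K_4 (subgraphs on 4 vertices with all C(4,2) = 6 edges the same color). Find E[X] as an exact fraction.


Let X = Σ_S X_S over the C(41, 4) = 101270 subsets S of size 4, where X_S = 1 if the K_4 on S is monochromatic.
For a fixed S, the K_4 on S has C(4, 2) = 6 edges. P[all 6 edges red] = (1/2)^6, and likewise for blue, so P[monochromatic] = 2·(1/2)^6 = 2^{1 − 6} = 1/32.
Summing: E[X] = C(41, 4) · 2^{1 − 6} = 101270 · 1/32 = 50635/16.
Numerically: E[X] ≈ 3164.687500.

E[X] = C(41,4)·2^(1−C(4,2)) = 50635/16 ≈ 3164.687500.


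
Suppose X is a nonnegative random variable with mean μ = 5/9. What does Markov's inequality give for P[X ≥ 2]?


μ = E[X] = 5/9, a = 2.
Markov: P[X ≥ 2] ≤ μ/a = (5/9)/2 = 5/18.
Numerically: ≈ 0.2778.
(Since a = 2 > μ = 0.5556, the bound 5/18 is < 1 and informative.)

P[X ≥ 2] ≤ 5/18 ≈ 0.2778.


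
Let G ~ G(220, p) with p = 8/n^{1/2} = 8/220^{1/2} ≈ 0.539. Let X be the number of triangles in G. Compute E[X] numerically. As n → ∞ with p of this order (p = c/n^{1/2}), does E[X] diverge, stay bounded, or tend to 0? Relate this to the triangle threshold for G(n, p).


Number of potential triangles: C(220, 3) = 1750540.
Each occurs with probability p³ ≈ (0.539)³ ≈ 1.56905e-01.
By linearity: E[X] = C(220, 3)·p³ ≈ 1750540 · 1.56905e-01 ≈ 274667.945.
Since α = 1/2 < 1, p = c/n^{1/2} ≫ 1/n is above the triangle threshold p ~ 1/n. Asymptotically E[X] ~ (c³/6)·n^{3(1−α)} = (8³/6)·n^{1.5} → ∞; triangles are abundant w.h.p.

E[X] ≈ 274667.945; in regime p = Θ(1/n^{1/2}) E[X] diverges (above the triangle threshold p ~ 1/n).


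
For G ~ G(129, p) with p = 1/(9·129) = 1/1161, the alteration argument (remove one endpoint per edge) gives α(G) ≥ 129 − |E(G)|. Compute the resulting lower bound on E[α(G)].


E[|E(G)|] = C(129, 2)·p = 8256 · (1/1161) = 64/9.
E[α(G)] ≥ n − E[|E(G)|] = 129 − 64/9 = 1097/9.
Numerically: ≈ 121.888889.
(This is only a lower bound; the true E[α(G)] may be larger.)

E[α(G)] ≥ 1097/9 ≈ 121.888889.


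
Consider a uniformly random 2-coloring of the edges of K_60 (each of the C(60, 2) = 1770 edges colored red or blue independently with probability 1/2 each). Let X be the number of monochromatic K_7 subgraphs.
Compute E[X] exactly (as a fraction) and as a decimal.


Let X = Σ_S X_S over the C(60, 7) = 386206920 subsets S of size 7, where X_S = 1 if the K_7 on S is monochromatic.
For a fixed S, the K_7 on S has C(7, 2) = 21 edges. P[all 21 edges red] = (1/2)^21, and likewise for blue, so P[monochromatic] = 2·(1/2)^21 = 2^{1 − 21} = 1/1048576.
By linearity: E[X] = C(60, 7) · 2^{1 − 21} = 386206920 · 1/1048576 = 48275865/131072.
Numerically: E[X] ≈ 368.31562.

E[X] = C(60,7)·2^(1−C(7,2)) = 48275865/131072 ≈ 368.31562.


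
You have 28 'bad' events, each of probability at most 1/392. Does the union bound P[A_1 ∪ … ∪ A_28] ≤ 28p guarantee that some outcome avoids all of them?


Union bound: P[∪_{i=1}^{28} A_i] ≤ Σ_i P[A_i] ≤ 28·p = 28·(1/392) = 1/14.
Numerically: 1/14 ≈ 0.0714.
Is 1/14 < 1? YES.
Since P[∪ A_i] ≤ 1/14 < 1, the complement has P[∩ A_i^c] ≥ 1 − 1/14 = 13/14 > 0, so some outcome avoids every A_i.

28·p = 1/14 ≈ 0.0714; existence CERTIFIED by the union bound.


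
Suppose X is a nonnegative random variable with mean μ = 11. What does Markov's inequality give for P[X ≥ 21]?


μ = E[X] = 11, a = 21.
Markov: P[X ≥ 21] ≤ μ/a = (11)/21 = 11/21.
Numerically: ≈ 0.523810.
(Since a = 21 > μ = 11.000000, the bound 11/21 is < 1 and informative.)

P[X ≥ 21] ≤ 11/21 ≈ 0.523810.


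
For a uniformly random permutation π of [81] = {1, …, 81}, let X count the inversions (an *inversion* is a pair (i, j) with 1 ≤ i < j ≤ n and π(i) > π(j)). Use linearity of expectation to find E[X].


Write X = Σ X_I over the C(81, 2) = 3240 pairs i < j, with X_I the indicator of one inversion.
There are 3240 indicators.
For each fixed pair i < j, the values π(i) and π(j) are two distinct elements of {1, …, 81} in uniformly random order; by symmetry P[π(i) > π(j)] = 1/2.
By linearity: E[X] = 3240 · (1/2) = C(81, 2) · (1/2) = 3240/2 = 1620 ≈ 1620.000.

E[X] = 1620 = 1620.000.


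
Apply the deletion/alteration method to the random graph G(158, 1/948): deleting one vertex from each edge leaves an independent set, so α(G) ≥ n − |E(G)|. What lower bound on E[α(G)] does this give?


E[|E(G)|] = C(158, 2)·p = 12403 · (1/948) = 157/12.
E[α(G)] ≥ n − E[|E(G)|] = 158 − 157/12 = 1739/12.
Numerically: ≈ 144.917.
(This is only a lower bound; the true E[α(G)] may be larger.)

E[α(G)] ≥ 1739/12 ≈ 144.917.


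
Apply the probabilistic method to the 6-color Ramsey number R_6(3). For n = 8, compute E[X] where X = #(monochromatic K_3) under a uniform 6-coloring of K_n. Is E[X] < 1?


E[X] = C(8, 3) · 6^{1 − 3} = 56 · 6^{−2} = 56/36.
As a reduced fraction: E[X] = 14/9 ≈ 1.5556.
Is E[X] < 1? NO.
Since E[X] ≥ 1, the first-moment bound is inconclusive at n = 8; it does NOT by itself certify R_6(3) > 8.

E[X] = 14/9 ≈ 1.5556; E[X] ≥ 1; first-moment method inconclusive here.


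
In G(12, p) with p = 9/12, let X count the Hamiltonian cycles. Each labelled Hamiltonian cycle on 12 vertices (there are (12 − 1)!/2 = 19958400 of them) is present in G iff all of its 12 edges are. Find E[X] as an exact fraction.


K_12 has (12 − 1)!/2 = 19958400 labelled Hamiltonian cycles.
For each such Hamiltonian cycle H, let X_H = 1 if all 12 edges of H are present in G. Then P[X_H = 1] = p^{12} = (3/4)^{12} = 531441/16777216.
By linearity: E[X] = Σ_H E[X_H] = 19958400 · p^{12} = 19958400 · 531441/16777216 = 82864937925/131072.
Numerically: E[X] ≈ 6.322e+05.

E[X] = 19958400 · (3/4)^{12} = 82864937925/131072 ≈ 6.322e+05.


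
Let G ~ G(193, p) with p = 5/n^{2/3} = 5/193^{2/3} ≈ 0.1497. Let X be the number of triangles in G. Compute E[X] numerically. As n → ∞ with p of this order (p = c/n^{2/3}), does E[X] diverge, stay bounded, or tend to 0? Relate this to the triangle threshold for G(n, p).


Number of potential triangles: C(193, 3) = 1179616.
Each occurs with probability p³ ≈ (0.1497)³ ≈ 3.355795e-03.
By linearity: E[X] = C(193, 3)·p³ ≈ 1179616 · 3.355795e-03 ≈ 3958.5492.
Since α = 2/3 < 1, p = c/n^{2/3} ≫ 1/n is above the triangle threshold p ~ 1/n. Asymptotically E[X] ~ (c³/6)·n^{3(1−α)} = (5³/6)·n^{1} → ∞; triangles are abundant w.h.p.

E[X] ≈ 3958.5492; in regime p = Θ(1/n^{2/3}) E[X] diverges (above the triangle threshold p ~ 1/n).


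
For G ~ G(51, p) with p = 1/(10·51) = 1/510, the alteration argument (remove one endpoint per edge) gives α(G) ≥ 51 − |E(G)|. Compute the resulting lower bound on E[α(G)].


E[|E(G)|] = C(51, 2)·p = 1275 · (1/510) = 5/2.
E[α(G)] ≥ n − E[|E(G)|] = 51 − 5/2 = 97/2.
Numerically: ≈ 48.50000.
(This is only a lower bound; the true E[α(G)] may be larger.)

E[α(G)] ≥ 97/2 ≈ 48.50000.


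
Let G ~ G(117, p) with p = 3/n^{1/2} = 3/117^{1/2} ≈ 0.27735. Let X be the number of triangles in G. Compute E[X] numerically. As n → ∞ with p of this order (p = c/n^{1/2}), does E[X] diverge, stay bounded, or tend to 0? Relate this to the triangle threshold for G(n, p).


Number of potential triangles: C(117, 3) = 260130.
Each occurs with probability p³ ≈ (0.27735)³ ≈ 2.13346229e-02.
By linearity: E[X] = C(117, 3)·p³ ≈ 260130 · 2.13346229e-02 ≈ 5549.775463.
Since α = 1/2 < 1, p = c/n^{1/2} ≫ 1/n is above the triangle threshold p ~ 1/n. Asymptotically E[X] ~ (c³/6)·n^{3(1−α)} = (3³/6)·n^{1.5} → ∞; triangles are abundant w.h.p.

E[X] ≈ 5549.775463; in regime p = Θ(1/n^{1/2}) E[X] diverges (above the triangle threshold p ~ 1/n).


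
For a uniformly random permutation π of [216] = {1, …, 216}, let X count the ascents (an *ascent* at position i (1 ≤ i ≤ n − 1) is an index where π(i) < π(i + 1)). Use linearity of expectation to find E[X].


Write X = Σ X_I over i = 1, …, 215, with X_I the indicator of one ascent.
There are 215 indicators.
For each fixed i, the pair (π(i), π(i+1)) is a uniformly random ordered pair of distinct values from {1, …, 216}; by symmetry P[π(i) < π(i+1)] = 1/2.
By linearity: E[X] = 215 · (1/2) = (216 − 1) · (1/2) = 215/2 ≈ 107.5000.

E[X] = 215/2 = 107.5000.


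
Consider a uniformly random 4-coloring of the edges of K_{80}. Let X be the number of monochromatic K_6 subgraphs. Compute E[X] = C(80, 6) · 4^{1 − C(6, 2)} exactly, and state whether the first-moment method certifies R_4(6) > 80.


E[X] = C(80, 6) · 4^{1 − 15} = 300500200 · 4^{−14} = 300500200/268435456.
As a reduced fraction: E[X] = 37562525/33554432 ≈ 1.119.
Is E[X] < 1? NO.
Since E[X] ≥ 1, the first-moment bound is inconclusive at n = 80; it does NOT by itself certify R_4(6) > 80.

E[X] = 37562525/33554432 ≈ 1.119; E[X] ≥ 1; first-moment method inconclusive here.


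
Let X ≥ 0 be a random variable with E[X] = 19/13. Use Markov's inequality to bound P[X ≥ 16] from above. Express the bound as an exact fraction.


μ = E[X] = 19/13, a = 16.
Markov: P[X ≥ 16] ≤ μ/a = (19/13)/16 = 19/208.
Numerically: ≈ 0.0913.
(Since a = 16 > μ = 1.4615, the bound 19/208 is < 1 and informative.)

P[X ≥ 16] ≤ 19/208 ≈ 0.0913.


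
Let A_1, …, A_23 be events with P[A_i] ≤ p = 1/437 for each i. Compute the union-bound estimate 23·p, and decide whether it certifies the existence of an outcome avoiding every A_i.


Union bound: P[∪_{i=1}^{23} A_i] ≤ Σ_i P[A_i] ≤ 23·p = 23·(1/437) = 1/19.
Numerically: 1/19 ≈ 0.053.
Is 1/19 < 1? YES.
Since P[∪ A_i] ≤ 1/19 < 1, the complement has P[∩ A_i^c] ≥ 1 − 1/19 = 18/19 > 0, so some outcome avoids every A_i.

23·p = 1/19 ≈ 0.053; existence CERTIFIED by the union bound.


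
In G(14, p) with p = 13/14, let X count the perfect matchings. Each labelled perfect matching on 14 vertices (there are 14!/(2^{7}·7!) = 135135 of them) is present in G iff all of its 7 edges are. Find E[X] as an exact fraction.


K_14 has 14!/(2^{7}·7!) = 135135 labelled perfect matchings.
For each such perfect matching H, let X_H = 1 if all 7 edges of H are present in G. Then P[X_H = 1] = p^{7} = (13/14)^{7} = 62748517/105413504.
By linearity of expectation: E[X] = Σ_H E[X_H] = 135135 · p^{7} = 135135 · 62748517/105413504 = 1211360120685/15059072.
Numerically: E[X] ≈ 80440.6.

E[X] = 135135 · (13/14)^{7} = 1211360120685/15059072 ≈ 80440.6.


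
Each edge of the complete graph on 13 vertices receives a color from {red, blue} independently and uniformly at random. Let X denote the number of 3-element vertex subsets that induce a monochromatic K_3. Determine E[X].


Let X = Σ_S X_S over the C(13, 3) = 286 subsets S of size 3, where X_S = 1 if the K_3 on S is monochromatic.
For a fixed S, the K_3 on S has C(3, 2) = 3 edges. P[all 3 edges red] = (1/2)^3, and likewise for blue, so P[monochromatic] = 2·(1/2)^3 = 2^{1 − 3} = 1/4.
By linearity: E[X] = C(13, 3) · 2^{1 − 3} = 286 · 1/4 = 143/2.
Numerically: E[X] ≈ 71.500000.

E[X] = C(13,3)·2^(1−C(3,2)) = 143/2 ≈ 71.500000.


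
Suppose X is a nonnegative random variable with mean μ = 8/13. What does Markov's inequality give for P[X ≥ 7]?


μ = E[X] = 8/13, a = 7.
Markov: P[X ≥ 7] ≤ μ/a = (8/13)/7 = 8/91.
Numerically: ≈ 0.0879.
(Since a = 7 > μ = 0.6154, the bound 8/91 is < 1 and informative.)

P[X ≥ 7] ≤ 8/91 ≈ 0.0879.


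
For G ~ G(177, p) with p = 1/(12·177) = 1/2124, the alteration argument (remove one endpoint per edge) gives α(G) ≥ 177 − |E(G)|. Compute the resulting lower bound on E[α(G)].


E[|E(G)|] = C(177, 2)·p = 15576 · (1/2124) = 22/3.
E[α(G)] ≥ n − E[|E(G)|] = 177 − 22/3 = 509/3.
Numerically: ≈ 169.666667.
(This is only a lower bound; the true E[α(G)] may be larger.)

E[α(G)] ≥ 509/3 ≈ 169.666667.


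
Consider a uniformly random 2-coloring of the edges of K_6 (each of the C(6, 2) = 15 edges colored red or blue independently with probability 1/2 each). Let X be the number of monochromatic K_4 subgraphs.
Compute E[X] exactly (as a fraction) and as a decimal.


Let X = Σ_S X_S over the C(6, 4) = 15 subsets S of size 4, where X_S = 1 if the K_4 on S is monochromatic.
For a fixed S, the K_4 on S has C(4, 2) = 6 edges. P[all 6 edges red] = (1/2)^6, and likewise for blue, so P[monochromatic] = 2·(1/2)^6 = 2^{1 − 6} = 1/32.
By linearity of expectation: E[X] = C(6, 4) · 2^{1 − 6} = 15 · 1/32 = 15/32.
Numerically: E[X] ≈ 0.46875.

E[X] = C(6,4)·2^(1−C(4,2)) = 15/32 ≈ 0.46875.


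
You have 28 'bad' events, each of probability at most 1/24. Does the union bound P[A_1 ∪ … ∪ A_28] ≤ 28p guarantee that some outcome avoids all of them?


Union bound: P[∪_{i=1}^{28} A_i] ≤ Σ_i P[A_i] ≤ 28·p = 28·(1/24) = 7/6.
Numerically: 7/6 ≈ 1.1667.
Is 7/6 < 1? NO.
Since the bound 7/6 is ≥ 1, the union bound is uninformative here; it does NOT by itself certify existence.

28·p = 7/6 ≈ 1.1667; existence NOT certified by the union bound.


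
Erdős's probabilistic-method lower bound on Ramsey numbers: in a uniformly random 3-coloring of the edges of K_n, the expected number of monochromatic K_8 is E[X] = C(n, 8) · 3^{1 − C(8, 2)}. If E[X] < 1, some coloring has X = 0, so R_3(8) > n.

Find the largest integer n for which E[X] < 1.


We need C(n, 8) · 3^{1 − 28} < 1, i.e. C(n, 8) < 3^{28 − 1} = 7625597484987.
Check values of n near the boundary:
  n = 152: C(152, 8) = 5859727868575; 5859727868575 < 7625597484987? YES
  n = 153: C(153, 8) = 6183023199255; 6183023199255 < 7625597484987? YES
  n = 154: C(154, 8) = 6521818990995; 6521818990995 < 7625597484987? YES
  n = 155: C(155, 8) = 6876747915675; 6876747915675 < 7625597484987? YES
  n = 156: C(156, 8) = 7248464019225; 7248464019225 < 7625597484987? YES
  n = 157: C(157, 8) = 7637643295425; 7637643295425 < 7625597484987? NO
The largest n with C(n, 8) < 7625597484987 is n = 156 (where E[X] = 805384891025/847288609443 ≈ 0.951). Hence R_3(8) > 156, i.e. R_3(8) ≥ 157.

Largest n = 156; hence R_3(8) > 156.


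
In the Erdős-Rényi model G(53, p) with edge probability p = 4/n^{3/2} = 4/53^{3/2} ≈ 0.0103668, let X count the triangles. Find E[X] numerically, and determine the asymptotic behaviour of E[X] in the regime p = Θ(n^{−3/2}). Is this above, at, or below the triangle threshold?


Number of potential triangles: C(53, 3) = 23426.
Each occurs with probability p³ ≈ (0.0103668)³ ≈ 1.11413691e-06.
By linearity: E[X] = C(53, 3)·p³ ≈ 23426 · 1.11413691e-06 ≈ 0.026100.
Since α = 3/2 > 1, p = c/n^{3/2} = o(1/n) is below the triangle threshold p ~ 1/n. Asymptotically E[X] ~ (c³/6)·n^{3(1−α)} = (4³/6)·n^{-1.5} → 0, so by Markov's inequality G has no triangles w.h.p.

E[X] ≈ 0.026100; in regime p = Θ(1/n^{3/2}) E[X] tends to 0 (below the triangle threshold p ~ 1/n).


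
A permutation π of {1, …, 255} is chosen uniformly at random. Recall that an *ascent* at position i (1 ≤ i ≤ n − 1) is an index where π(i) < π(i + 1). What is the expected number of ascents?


Write X = Σ X_I over i = 1, …, 254, with X_I the indicator of one ascent.
There are 254 indicators.
For each fixed i, the pair (π(i), π(i+1)) is a uniformly random ordered pair of distinct values from {1, …, 255}; by symmetry P[π(i) < π(i+1)] = 1/2.
By linearity: E[X] = 254 · (1/2) = (255 − 1) · (1/2) = 127 ≈ 127.00000.

E[X] = 127 = 127.00000.


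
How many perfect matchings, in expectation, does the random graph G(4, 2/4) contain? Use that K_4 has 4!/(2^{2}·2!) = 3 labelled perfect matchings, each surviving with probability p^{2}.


K_4 has 4!/(2^{2}·2!) = 3 labelled perfect matchings.
For each such perfect matching H, let X_H = 1 if all 2 edges of H are present in G. Then P[X_H = 1] = p^{2} = (1/2)^{2} = 1/4.
Summing the indicators: E[X] = Σ_H E[X_H] = 3 · p^{2} = 3 · 1/4 = 3/4.
Numerically: E[X] ≈ 0.75.

E[X] = 3 · (1/2)^{2} = 3/4 ≈ 0.75.


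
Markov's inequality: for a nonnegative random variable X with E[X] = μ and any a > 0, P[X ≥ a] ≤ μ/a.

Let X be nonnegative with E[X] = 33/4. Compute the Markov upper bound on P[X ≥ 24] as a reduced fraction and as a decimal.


μ = E[X] = 33/4, a = 24.
Markov: P[X ≥ 24] ≤ μ/a = (33/4)/24 = 11/32.
Numerically: ≈ 0.344.
(Since a = 24 > μ = 8.250, the bound 11/32 is < 1 and informative.)

P[X ≥ 24] ≤ 11/32 ≈ 0.344.


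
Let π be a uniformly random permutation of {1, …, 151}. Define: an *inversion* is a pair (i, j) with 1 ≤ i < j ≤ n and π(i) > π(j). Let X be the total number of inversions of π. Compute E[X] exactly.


Write X = Σ X_I over the C(151, 2) = 11325 pairs i < j, with X_I the indicator of one inversion.
There are 11325 indicators.
For each fixed pair i < j, the values π(i) and π(j) are two distinct elements of {1, …, 151} in uniformly random order; by symmetry P[π(i) > π(j)] = 1/2.
By linearity: E[X] = 11325 · (1/2) = C(151, 2) · (1/2) = 11325/2 = 11325/2 ≈ 5662.5000.

E[X] = 11325/2 = 5662.5000.


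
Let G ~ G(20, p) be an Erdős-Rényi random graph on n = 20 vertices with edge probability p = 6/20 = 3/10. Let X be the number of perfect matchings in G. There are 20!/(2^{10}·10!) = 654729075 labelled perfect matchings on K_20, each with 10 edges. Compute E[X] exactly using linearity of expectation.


K_20 has 20!/(2^{10}·10!) = 654729075 labelled perfect matchings.
For each such perfect matching H, let X_H = 1 if all 10 edges of H are present in G. Then P[X_H = 1] = p^{10} = (3/10)^{10} = 59049/10000000000.
By linearity: E[X] = Σ_H E[X_H] = 654729075 · p^{10} = 654729075 · 59049/10000000000 = 1546443885987/400000000.
Numerically: E[X] ≈ 3866.

E[X] = 654729075 · (3/10)^{10} = 1546443885987/400000000 ≈ 3866.


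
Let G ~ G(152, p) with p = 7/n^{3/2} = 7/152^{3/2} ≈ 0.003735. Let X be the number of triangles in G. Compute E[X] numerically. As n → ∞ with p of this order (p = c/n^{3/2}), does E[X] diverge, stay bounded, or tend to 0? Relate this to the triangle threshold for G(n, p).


Number of potential triangles: C(152, 3) = 573800.
Each occurs with probability p³ ≈ (0.003735)³ ≈ 5.211923e-08.
By linearity: E[X] = C(152, 3)·p³ ≈ 573800 · 5.211923e-08 ≈ 0.0299.
Since α = 3/2 > 1, p = c/n^{3/2} = o(1/n) is below the triangle threshold p ~ 1/n. Asymptotically E[X] ~ (c³/6)·n^{3(1−α)} = (7³/6)·n^{-1.5} → 0, so by Markov's inequality G has no triangles w.h.p.

E[X] ≈ 0.0299; in regime p = Θ(1/n^{3/2}) E[X] tends to 0 (below the triangle threshold p ~ 1/n).


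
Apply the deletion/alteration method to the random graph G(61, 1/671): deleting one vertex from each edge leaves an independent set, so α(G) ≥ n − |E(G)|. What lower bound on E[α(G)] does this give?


E[|E(G)|] = C(61, 2)·p = 1830 · (1/671) = 30/11.
E[α(G)] ≥ n − E[|E(G)|] = 61 − 30/11 = 641/11.
Numerically: ≈ 58.27273.
(This is only a lower bound; the true E[α(G)] may be larger.)

E[α(G)] ≥ 641/11 ≈ 58.27273.


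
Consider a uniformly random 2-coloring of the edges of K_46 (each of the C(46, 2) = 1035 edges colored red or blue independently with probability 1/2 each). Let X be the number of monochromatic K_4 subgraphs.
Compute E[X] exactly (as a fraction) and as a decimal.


Let X = Σ_S X_S over the C(46, 4) = 163185 subsets S of size 4, where X_S = 1 if the K_4 on S is monochromatic.
For a fixed S, the K_4 on S has C(4, 2) = 6 edges. P[all 6 edges red] = (1/2)^6, and likewise for blue, so P[monochromatic] = 2·(1/2)^6 = 2^{1 − 6} = 1/32.
Summing: E[X] = C(46, 4) · 2^{1 − 6} = 163185 · 1/32 = 163185/32.
Numerically: E[X] ≈ 5099.531250.

E[X] = C(46,4)·2^(1−C(4,2)) = 163185/32 ≈ 5099.531250.


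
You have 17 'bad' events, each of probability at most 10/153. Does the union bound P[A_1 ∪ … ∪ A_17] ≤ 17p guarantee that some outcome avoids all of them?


Union bound: P[∪_{i=1}^{17} A_i] ≤ Σ_i P[A_i] ≤ 17·p = 17·(10/153) = 10/9.
Numerically: 10/9 ≈ 1.111111.
Is 10/9 < 1? NO.
Since the bound 10/9 is ≥ 1, the union bound is uninformative here; it does NOT by itself certify existence.

17·p = 10/9 ≈ 1.111111; existence NOT certified by the union bound.


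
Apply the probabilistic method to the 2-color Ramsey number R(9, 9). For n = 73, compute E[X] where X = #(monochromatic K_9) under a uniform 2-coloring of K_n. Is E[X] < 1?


E[X] = C(73, 9) · 2^{1 − 36} = 97082021465 · 2^{−35} = 97082021465/34359738368.
As a reduced fraction: E[X] = 97082021465/34359738368 ≈ 2.825.
Is E[X] < 1? NO.
Since E[X] ≥ 1, the first-moment bound is inconclusive at n = 73; it does NOT by itself certify R(9, 9) > 73.

E[X] = 97082021465/34359738368 ≈ 2.825; E[X] ≥ 1; first-moment method inconclusive here.


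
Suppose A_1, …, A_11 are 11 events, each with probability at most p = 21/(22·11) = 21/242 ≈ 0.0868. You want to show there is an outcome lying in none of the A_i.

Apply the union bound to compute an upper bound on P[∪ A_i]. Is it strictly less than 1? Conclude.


Union bound: P[∪_{i=1}^{11} A_i] ≤ Σ_i P[A_i] ≤ 11·p = 11·(21/242) = 21/22.
Numerically: 21/22 ≈ 0.9545.
Is 21/22 < 1? YES.
Since P[∪ A_i] ≤ 21/22 < 1, the complement has P[∩ A_i^c] ≥ 1 − 21/22 = 1/22 > 0, so some outcome avoids every A_i.

11·p = 21/22 ≈ 0.9545; existence CERTIFIED by the union bound.


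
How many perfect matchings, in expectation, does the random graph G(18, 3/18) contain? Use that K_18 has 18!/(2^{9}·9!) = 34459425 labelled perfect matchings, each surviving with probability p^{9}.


K_18 has 18!/(2^{9}·9!) = 34459425 labelled perfect matchings.
For each such perfect matching H, let X_H = 1 if all 9 edges of H are present in G. Then P[X_H = 1] = p^{9} = (1/6)^{9} = 1/10077696.
By linearity of expectation: E[X] = Σ_H E[X_H] = 34459425 · p^{9} = 34459425 · 1/10077696 = 425425/124416.
Numerically: E[X] ≈ 3.4194.

E[X] = 34459425 · (1/6)^{9} = 425425/124416 ≈ 3.4194.


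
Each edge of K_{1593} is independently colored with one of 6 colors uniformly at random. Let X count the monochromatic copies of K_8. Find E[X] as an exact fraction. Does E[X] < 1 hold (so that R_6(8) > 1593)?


E[X] = C(1593, 8) · 6^{1 − 28} = 1010555394551193970323 · 6^{−27} = 1010555394551193970323/1023490369077469249536.
As a reduced fraction: E[X] = 37427977575970147049/37907050706572935168 ≈ 0.987362.
Is E[X] < 1? YES.
Since E[X] < 1, there exists a 6-coloring of K_{1593} with no monochromatic K_8; hence R_6(8) > 1593.

E[X] = 37427977575970147049/37907050706572935168 ≈ 0.987362; E[X] < 1, so R_6(8) > 1593.


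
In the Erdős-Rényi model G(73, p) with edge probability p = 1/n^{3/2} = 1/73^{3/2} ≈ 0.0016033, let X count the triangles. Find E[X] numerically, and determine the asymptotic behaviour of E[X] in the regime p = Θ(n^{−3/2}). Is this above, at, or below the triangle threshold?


Number of potential triangles: C(73, 3) = 62196.
Each occurs with probability p³ ≈ (0.0016033)³ ≈ 4.1214224e-09.
By linearity: E[X] = C(73, 3)·p³ ≈ 62196 · 4.1214224e-09 ≈ 0.00026.
Since α = 3/2 > 1, p = c/n^{3/2} = o(1/n) is below the triangle threshold p ~ 1/n. Asymptotically E[X] ~ (c³/6)·n^{3(1−α)} = (1³/6)·n^{-1.5} → 0, so by Markov's inequality G has no triangles w.h.p.

E[X] ≈ 0.00026; in regime p = Θ(1/n^{3/2}) E[X] tends to 0 (below the triangle threshold p ~ 1/n).


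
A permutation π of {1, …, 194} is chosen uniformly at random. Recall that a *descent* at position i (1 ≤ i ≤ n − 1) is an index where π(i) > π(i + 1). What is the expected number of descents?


Write X = Σ X_I over i = 1, …, 193, with X_I the indicator of one descent.
There are 193 indicators.
For each fixed i, the pair (π(i), π(i+1)) is a uniformly random ordered pair of distinct values from {1, …, 194}; by symmetry P[π(i) > π(i+1)] = 1/2.
By linearity: E[X] = 193 · (1/2) = (194 − 1) · (1/2) = 193/2 ≈ 96.50000.

E[X] = 193/2 = 96.50000.


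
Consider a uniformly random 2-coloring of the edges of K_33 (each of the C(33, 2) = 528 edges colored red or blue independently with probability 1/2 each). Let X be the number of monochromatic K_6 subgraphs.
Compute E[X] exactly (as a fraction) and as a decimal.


Let X = Σ_S X_S over the C(33, 6) = 1107568 subsets S of size 6, where X_S = 1 if the K_6 on S is monochromatic.
For a fixed S, the K_6 on S has C(6, 2) = 15 edges. P[all 15 edges red] = (1/2)^15, and likewise for blue, so P[monochromatic] = 2·(1/2)^15 = 2^{1 − 15} = 1/16384.
By linearity of expectation: E[X] = C(33, 6) · 2^{1 − 15} = 1107568 · 1/16384 = 69223/1024.
Numerically: E[X] ≈ 67.601.

E[X] = C(33,6)·2^(1−C(6,2)) = 69223/1024 ≈ 67.601.
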